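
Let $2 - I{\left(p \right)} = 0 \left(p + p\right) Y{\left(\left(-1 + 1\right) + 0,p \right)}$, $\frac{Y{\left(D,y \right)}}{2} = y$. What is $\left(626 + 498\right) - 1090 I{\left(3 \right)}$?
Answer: $-1056$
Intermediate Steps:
$Y{\left(D,y \right)} = 2 y$
$I{\left(p \right)} = 2$ ($I{\left(p \right)} = 2 - 0 \left(p + p\right) 2 p = 2 - 0 \cdot 2 p 2 p = 2 - 0 \cdot 2 p = 2 - 0 = 2 + 0 = 2$)
$\left(626 + 498\right) - 1090 I{\left(3 \right)} = \left(626 + 498\right) - 2180 = 1124 - 2180 = -1056$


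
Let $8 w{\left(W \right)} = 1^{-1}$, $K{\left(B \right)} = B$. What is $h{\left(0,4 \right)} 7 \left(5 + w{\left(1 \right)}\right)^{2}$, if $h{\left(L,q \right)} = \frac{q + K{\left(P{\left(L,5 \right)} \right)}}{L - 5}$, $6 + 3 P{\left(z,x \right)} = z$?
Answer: $- \frac{11767}{160} \approx -73.544$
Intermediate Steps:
$P{\left(z,x \right)} = -2 + \frac{z}{3}$
$h{\left(L,q \right)} = \frac{-2 + q + \frac{L}{3}}{-5 + L}$ ($h{\left(L,q \right)} = \frac{q + \left(-2 + \frac{L}{3}\right)}{L - 5} = \frac{-2 + q + \frac{L}{3}}{-5 + L}$)
$w{\left(W \right)} = \frac{1}{8}$ ($w{\left(W \right)} = \frac{1}{8 \cdot 1} = \frac{1}{8} \cdot 1 = \frac{1}{8}$)
$h{\left(0,4 \right)} 7 \left(5 + w{\left(1 \right)}\right)^{2} = \frac{-2 + 4 + \frac{1}{3} \cdot 0}{-5 + 0} \cdot 7 \left(5 + \frac{1}{8}\right)^{2} = \frac{-2 + 4 + 0}{-5} \cdot 7 \left(\frac{41}{8}\right)^{2} = \left(- \frac{1}{5}\right) 2 \cdot 7 \cdot \frac{1681}{64} = \left(- \frac{2}{5}\right) 7 \cdot \frac{1681}{64} = \left(- \frac{14}{5}\right) \frac{1681}{64} = - \frac{11767}{160}$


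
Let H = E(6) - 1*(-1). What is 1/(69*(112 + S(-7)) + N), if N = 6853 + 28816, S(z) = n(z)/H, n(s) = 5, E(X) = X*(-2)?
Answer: 11/477022 ≈ 2.3060e-5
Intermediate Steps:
E(X) = -2*X
H = -11 (H = -2*6 - 1*(-1) = -12 + 1 = -11)
S(z) = -5/11 (S(z) = 5/(-11) = 5*(-1/11) = -5/11)
N = 35669
1/(69*(112 + S(-7)) + N) = 1/(69*(112 - 5/11) + 35669) = 1/(69*(1227/11) + 35669) = 1/(84663/11 + 35669) = 1/(477022/11) = 11/477022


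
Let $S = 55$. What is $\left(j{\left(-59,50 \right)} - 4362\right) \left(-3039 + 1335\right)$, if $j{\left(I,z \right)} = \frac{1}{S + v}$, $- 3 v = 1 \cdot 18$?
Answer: $\frac{364207848}{49} \approx 7.4328 \cdot 10^{6}$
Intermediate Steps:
$v = -6$ ($v = - \frac{1 \cdot 18}{3} = \left(- \frac{1}{3}\right) 18 = -6$)
$j{\left(I,z \right)} = \frac{1}{49}$ ($j{\left(I,z \right)} = \frac{1}{55 - 6} = \frac{1}{49}$)
$\left(j{\left(-59,50 \right)} - 4362\right) \left(-3039 + 1335\right) = \left(\frac{1}{49} - 4362\right) \left(-3039 + 1335\right) = \left(- \frac{213737}{49}\right) \left(-1704\right) = \frac{364207848}{49}$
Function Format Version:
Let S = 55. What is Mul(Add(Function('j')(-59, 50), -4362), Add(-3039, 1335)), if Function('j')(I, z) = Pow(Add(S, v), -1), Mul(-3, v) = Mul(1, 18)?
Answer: Rational(364207848, 49) ≈ 7.4328e+6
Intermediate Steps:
v = -6 (v = Mul(Rational(-1, 3), Mul(1, 18)) = Mul(Rational(-1, 3), 18) = -6)
Function('j')(I, z) = Rational(1, 49) (Function('j')(I, z) = Pow(Add(55, -6), -1) = Pow(49, -1) = Rational(1, 49))
Mul(Add(Function('j')(-59, 50), -4362), Add(-3039, 1335)) = Mul(Add(Rational(1, 49), -4362), Add(-3039, 1335)) = Mul(Rational(-213737, 49), -1704) = Rational(364207848, 49)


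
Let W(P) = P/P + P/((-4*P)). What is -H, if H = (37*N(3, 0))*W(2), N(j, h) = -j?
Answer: 333/4 ≈ 83.250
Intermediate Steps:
W(P) = ¾ (W(P) = 1 + P*(-1/(4*P)) = 1 - ¼ = ¾)
H = -333/4 (H = (37*(-1*3))*(¾) = (37*(-3))*(¾) = -111*¾ = -333/4 ≈ -83.250)
-H = -1*(-333/4) = 333/4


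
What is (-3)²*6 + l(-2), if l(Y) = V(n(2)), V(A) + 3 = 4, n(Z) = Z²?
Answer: 55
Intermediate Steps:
V(A) = 1 (V(A) = -3 + 4 = 1)
l(Y) = 1
(-3)²*6 + l(-2) = (-3)²*6 + 1 = 9*6 + 1 = 54 + 1 = 55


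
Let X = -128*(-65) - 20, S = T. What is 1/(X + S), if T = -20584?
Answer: -1/12284 ≈ -8.1407e-5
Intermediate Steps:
S = -20584
X = 8300 (X = 8320 - 20 = 8300)
1/(X + S) = 1/(8300 - 20584) = 1/(-12284) = -1/12284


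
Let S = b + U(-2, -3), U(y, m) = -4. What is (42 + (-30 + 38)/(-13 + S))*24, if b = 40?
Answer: 23376/23 ≈ 1016.3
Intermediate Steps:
S = 36 (S = 40 - 4 = 36)
(42 + (-30 + 38)/(-13 + S))*24 = (42 + (-30 + 38)/(-13 + 36))*24 = (42 + 8/23)*24 = (974/23)*24 = 23376/23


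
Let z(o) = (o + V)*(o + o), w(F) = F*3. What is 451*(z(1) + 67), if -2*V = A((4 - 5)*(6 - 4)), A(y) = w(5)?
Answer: 24354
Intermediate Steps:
w(F) = 3*F
A(y) = 15 (A(y) = 3*5 = 15)
V = -15/2 (V = -1/2*15 = -15/2 ≈ -7.5000)
z(o) = 2*o*(-15/2 + o) (z(o) = (o - 15/2)*(o + o) = (-15/2 + o)*(2*o) = 2*o*(-15/2 + o))
451*(z(1) + 67) = 451*(1*(-15 + 2*1) + 67) = 451*(1*(-15 + 2) + 67) = 451*(1*(-13) + 67) = 451*(-13 + 67) = 451*54 = 24354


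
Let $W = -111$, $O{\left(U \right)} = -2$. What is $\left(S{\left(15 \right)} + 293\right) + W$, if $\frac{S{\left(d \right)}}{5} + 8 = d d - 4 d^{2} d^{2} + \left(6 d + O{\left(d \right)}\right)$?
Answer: $-227811918$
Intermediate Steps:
$S{\left(d \right)} = -50 - 20 d^{6} + 30 d$ ($S{\left(d \right)} = -40 + 5 \left(d d - 4 d^{2} d^{2} + \left(6 d - 2\right)\right) = -40 + 5 \left(d^{2} \left(- 4 d^{4}\right) + \left(-2 + 6 d\right)\right) = -40 + 5 \left(- 4 d^{6} + \left(-2 + 6 d\right)\right) = -40 + 5 \left(-2 - 4 d^{6} + 6 d\right) = -40 - \left(10 - 30 d + 20 d^{6}\right) = -50 - 20 d^{6} + 30 d$)
$\left(S{\left(15 \right)} + 293\right) + W = \left(\left(-50 - 20 \cdot 15^{6} + 30 \cdot 15\right) + 293\right) - 111 = \left(\left(-50 - 227812500 + 450\right) + 293\right) - 111 = \left(-227812100 + 293\right) - 111 = -227811807 - 111 = -227811918$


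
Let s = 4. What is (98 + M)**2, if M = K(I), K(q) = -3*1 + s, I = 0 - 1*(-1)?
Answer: 9801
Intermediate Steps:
I = 1 (I = 0 + 1 = 1)
K(q) = 1 (K(q) = -3*1 + 4 = -3 + 4 = 1)
M = 1
(98 + M)**2 = (98 + 1)**2 = 99**2 = 9801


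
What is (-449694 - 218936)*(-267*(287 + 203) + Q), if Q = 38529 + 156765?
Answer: -43102564320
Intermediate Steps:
Q = 195294
(-449694 - 218936)*(-267*(287 + 203) + Q) = (-449694 - 218936)*(-267*(287 + 203) + 195294) = -668630*(-267*490 + 195294) = -668630*(-130830 + 195294) = -668630*64464 = -43102564320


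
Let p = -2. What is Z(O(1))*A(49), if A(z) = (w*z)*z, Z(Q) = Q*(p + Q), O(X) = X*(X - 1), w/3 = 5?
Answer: 0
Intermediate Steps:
w = 15 (w = 3*5 = 15)
O(X) = X*(-1 + X)
Z(Q) = Q*(-2 + Q)
A(z) = 15*z**2 (A(z) = (15*z)*z = 15*z**2)
Z(O(1))*A(49) = ((1*(-1 + 1))*(-2 + 1*(-1 + 1)))*(15*49**2) = ((1*0)*(-2 + 1*0))*(15*2401) = (0*(-2 + 0))*36015 = (0*(-2))*36015 = 0*36015 = 0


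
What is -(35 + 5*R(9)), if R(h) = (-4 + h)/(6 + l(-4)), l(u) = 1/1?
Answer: -270/7 ≈ -38.571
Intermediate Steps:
l(u) = 1
R(h) = -4/7 + h/7 (R(h) = (-4 + h)/(6 + 1) = (-4 + h)/7 = (-4 + h)*(⅐) = -4/7 + h/7)
-(35 + 5*R(9)) = -(35 + 5*(-4/7 + (⅐)*9)) = -(35 + 5*(-4/7 + 9/7)) = -(35 + 5*(5/7)) = -(35 + 25/7) = -1*270/7 = -270/7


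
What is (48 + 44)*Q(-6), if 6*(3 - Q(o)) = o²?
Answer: -276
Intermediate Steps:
Q(o) = 3 - o²/6
(48 + 44)*Q(-6) = (48 + 44)*(3 - ⅙*(-6)²) = 92*(3 - ⅙*36) = 92*(3 - 6) = 92*(-3) = -276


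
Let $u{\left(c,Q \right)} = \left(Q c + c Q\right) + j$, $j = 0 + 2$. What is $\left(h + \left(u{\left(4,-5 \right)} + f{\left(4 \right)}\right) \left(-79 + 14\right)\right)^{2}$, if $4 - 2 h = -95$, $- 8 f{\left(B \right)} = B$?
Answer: $6512704$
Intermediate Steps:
$j = 2$
$f{\left(B \right)} = - \frac{B}{8}$
$u{\left(c,Q \right)} = 2 + 2 Q c$ ($u{\left(c,Q \right)} = \left(Q c + c Q\right) + 2 = \left(Q c + Q c\right) + 2 = 2 Q c + 2 = 2 + 2 Q c$)
$h = \frac{99}{2}$ ($h = 2 - - \frac{95}{2} = 2 + \frac{95}{2} = \frac{99}{2} \approx 49.5$)
$\left(h + \left(u{\left(4,-5 \right)} + f{\left(4 \right)}\right) \left(-79 + 14\right)\right)^{2} = \left(\frac{99}{2} + \left(\left(2 + 2 \left(-5\right) 4\right) - \frac{1}{2}\right) \left(-79 + 14\right)\right)^{2} = \left(\frac{99}{2} + \left(\left(2 - 40\right) - \frac{1}{2}\right) \left(-65\right)\right)^{2} = \left(\frac{99}{2} + \left(-38 - \frac{1}{2}\right) \left(-65\right)\right)^{2} = \left(\frac{99}{2} - - \frac{5005}{2}\right)^{2} = \left(\frac{99}{2} + \frac{5005}{2}\right)^{2} = 2552^{2} = 6512704$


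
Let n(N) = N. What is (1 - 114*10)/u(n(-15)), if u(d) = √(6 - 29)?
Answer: 1139*I*√23/23 ≈ 237.5*I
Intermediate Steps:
u(d) = I*√23 (u(d) = √(-23) = I*√23)
(1 - 114*10)/u(n(-15)) = (1 - 114*10)/((I*√23)) = (1 - 1140)*(-I*√23/23) = -(-1139)*I*√23/23 = 1139*I*√23/23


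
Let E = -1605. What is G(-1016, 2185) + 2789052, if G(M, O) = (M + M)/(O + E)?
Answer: 404412032/145 ≈ 2.7890e+6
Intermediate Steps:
G(M, O) = 2*M/(-1605 + O) (G(M, O) = (M + M)/(O - 1605) = (2*M)/(-1605 + O) = 2*M/(-1605 + O))
G(-1016, 2185) + 2789052 = 2*(-1016)/(-1605 + 2185) + 2789052 = 2*(-1016)/580 + 2789052 = 2*(-1016)*(1/580) + 2789052 = -508/145 + 2789052 = 404412032/145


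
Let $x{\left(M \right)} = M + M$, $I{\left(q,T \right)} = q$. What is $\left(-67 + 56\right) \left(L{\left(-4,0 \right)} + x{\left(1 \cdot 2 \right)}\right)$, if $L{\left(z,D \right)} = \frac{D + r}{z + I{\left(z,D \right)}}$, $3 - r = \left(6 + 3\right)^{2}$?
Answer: $- \frac{605}{4} \approx -151.25$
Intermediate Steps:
$r = -78$ ($r = 3 - \left(6 + 3\right)^{2} = 3 - 9^{2} = 3 - 81 = -78$)
$L{\left(z,D \right)} = \frac{-78 + D}{2 z}$ ($L{\left(z,D \right)} = \frac{D - 78}{z + z} = \frac{-78 + D}{2 z}$)
$x{\left(M \right)} = 2 M$
$\left(-67 + 56\right) \left(L{\left(-4,0 \right)} + x{\left(1 \cdot 2 \right)}\right) = \left(-67 + 56\right) \left(\frac{-78 + 0}{2 \left(-4\right)} + 2 \cdot 1 \cdot 2\right) = - 11 \left(\frac{1}{2} \left(- \frac{1}{4}\right) \left(-78\right) + 2 \cdot 2\right) = - 11 \left(\frac{39}{4} + 4\right) = \left(-11\right) \frac{55}{4} = - \frac{605}{4}$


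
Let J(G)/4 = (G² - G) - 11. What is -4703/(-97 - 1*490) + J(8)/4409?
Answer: 20841187/2588083 ≈ 8.0527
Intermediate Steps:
J(G) = -44 - 4*G + 4*G² (J(G) = 4*((G² - G) - 11) = 4*(-11 + G² - G) = -44 - 4*G + 4*G²)
-4703/(-97 - 1*490) + J(8)/4409 = -4703/(-97 - 1*490) + (-44 - 4*8 + 4*8²)/4409 = -4703/(-97 - 490) + (-44 - 32 + 4*64)*(1/4409) = -4703/(-587) + (-44 - 32 + 256)*(1/4409) = -4703*(-1/587) + 180*(1/4409) = 4703/587 + 180/4409 = 20841187/2588083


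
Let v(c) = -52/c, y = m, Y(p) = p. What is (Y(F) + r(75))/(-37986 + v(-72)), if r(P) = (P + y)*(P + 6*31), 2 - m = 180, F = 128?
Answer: 96318/136747 ≈ 0.70435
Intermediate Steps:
m = -178 (m = 2 - 1*180 = 2 - 180 = -178)
y = -178
r(P) = (-178 + P)*(186 + P) (r(P) = (P - 178)*(P + 6*31) = (-178 + P)*(P + 186) = (-178 + P)*(186 + P))
(Y(F) + r(75))/(-37986 + v(-72)) = (128 + (-33108 + 75² + 8*75))/(-37986 - 52/(-72)) = (128 + (-33108 + 5625 + 600))/(-37986 - 52*(-1/72)) = (128 - 26883)/(-37986 + 13/18) = -26755/(-683735/18) = -26755*(-18/683735) = 96318/136747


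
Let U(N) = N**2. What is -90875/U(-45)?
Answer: -3635/81 ≈ -44.877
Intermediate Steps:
-90875/U(-45) = -90875/((-45)**2) = -90875/2025 = -90875*1/2025 = -3635/81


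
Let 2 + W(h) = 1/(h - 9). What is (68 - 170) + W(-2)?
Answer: -1145/11 ≈ -104.09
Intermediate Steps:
W(h) = -2 + 1/(-9 + h) (W(h) = -2 + 1/(h - 9) = -2 + 1/(-9 + h))
(68 - 170) + W(-2) = (68 - 170) + (19 - 2*(-2))/(-9 - 2) = -102 + (19 + 4)/(-11) = -102 - 1/11*23 = -102 - 23/11 = -1145/11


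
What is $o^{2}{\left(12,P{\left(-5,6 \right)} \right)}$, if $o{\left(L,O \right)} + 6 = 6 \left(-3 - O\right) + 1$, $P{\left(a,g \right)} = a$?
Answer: $49$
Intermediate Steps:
$o{\left(L,O \right)} = -23 - 6 O$ ($o{\left(L,O \right)} = -6 + \left(6 \left(-3 - O\right) + 1\right) = -6 + \left(\left(-18 - 6 O\right) + 1\right) = -6 - \left(17 + 6 O\right) = -23 - 6 O$)
$o^{2}{\left(12,P{\left(-5,6 \right)} \right)} = \left(-23 - -30\right)^{2} = \left(-23 + 30\right)^{2} = 7^{2} = 49$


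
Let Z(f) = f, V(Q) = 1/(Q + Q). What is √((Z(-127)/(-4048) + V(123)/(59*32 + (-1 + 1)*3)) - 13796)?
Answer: I*√2976373714732359315/14688168 ≈ 117.46*I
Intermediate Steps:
V(Q) = 1/(2*Q)
√((Z(-127)/(-4048) + V(123)/(59*32 + (-1 + 1)*3)) - 13796) = √((-127/(-4048) + ((½)/123)/(59*32 + (-1 + 1)*3)) - 13796) = √((-127*(-1/4048) + ((½)*(1/123))/(1888 + 0*3)) - 13796) = √((127/4048 + 1/(246*(1888 + 0))) - 13796) = √((127/4048 + (1/246)/1888) - 13796) = √((127/4048 + (1/246)*(1/1888)) - 13796) = √((127/4048 + 1/464448) - 13796) = √(3686809/117505344 - 13796) = √(-1621100039015/117505344) = I*√2976373714732359315/14688168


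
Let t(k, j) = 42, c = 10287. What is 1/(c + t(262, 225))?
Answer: 1/10329 ≈ 9.6815e-5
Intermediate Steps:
1/(c + t(262, 225)) = 1/(10287 + 42) = 1/10329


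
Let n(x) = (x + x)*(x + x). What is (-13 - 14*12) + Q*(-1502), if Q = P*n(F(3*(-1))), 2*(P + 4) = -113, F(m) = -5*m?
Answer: 81783719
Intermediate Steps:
n(x) = 4*x² (n(x) = (2*x)*(2*x) = 4*x²)
P = -121/2 (P = -4 + (½)*(-113) = -4 - 113/2 = -121/2 ≈ -60.500)
Q = -54450 (Q = -242*(-15*(-1))² = -242*(-5*(-3))² = -242*15² = -242*225 = -121/2*900 = -54450)
(-13 - 14*12) + Q*(-1502) = (-13 - 14*12) - 54450*(-1502) = (-13 - 168) + 81783900 = -181 + 81783900 = 81783719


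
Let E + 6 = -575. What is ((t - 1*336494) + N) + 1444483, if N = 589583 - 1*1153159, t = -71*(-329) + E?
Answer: 567191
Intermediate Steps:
E = -581 (E = -6 - 575 = -581)
t = 22778 (t = -71*(-329) - 581 = 23359 - 581 = 22778)
N = -563576 (N = 589583 - 1153159 = -563576)
((t - 1*336494) + N) + 1444483 = ((22778 - 1*336494) - 563576) + 1444483 = ((22778 - 336494) - 563576) + 1444483 = (-313716 - 563576) + 1444483 = -877292 + 1444483 = 567191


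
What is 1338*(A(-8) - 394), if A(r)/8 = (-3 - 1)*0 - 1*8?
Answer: -612804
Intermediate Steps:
A(r) = -64 (A(r) = 8*((-3 - 1)*0 - 1*8) = 8*(-4*0 - 8) = 8*(0 - 8) = 8*(-8) = -64)
1338*(A(-8) - 394) = 1338*(-64 - 394) = 1338*(-458) = -612804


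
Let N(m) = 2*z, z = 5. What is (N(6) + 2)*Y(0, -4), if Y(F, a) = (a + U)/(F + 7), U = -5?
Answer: -108/7 ≈ -15.429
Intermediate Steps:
Y(F, a) = (-5 + a)/(7 + F) (Y(F, a) = (a - 5)/(F + 7) = (-5 + a)/(7 + F))
N(m) = 10 (N(m) = 2*5 = 10)
(N(6) + 2)*Y(0, -4) = (10 + 2)*((-5 - 4)/(7 + 0)) = 12*(-9/7) = -108/7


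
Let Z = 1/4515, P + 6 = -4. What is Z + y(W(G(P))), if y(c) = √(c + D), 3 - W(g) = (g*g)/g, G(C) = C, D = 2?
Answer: 1/4515 + √15 ≈ 3.8732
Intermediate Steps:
P = -10 (P = -6 - 4 = -10)
W(g) = 3 - g (W(g) = 3 - g*g/g = 3 - g²/g = 3 - g)
y(c) = √(2 + c) (y(c) = √(c + 2) = √(2 + c))
Z = 1/4515 ≈ 0.00022148
Z + y(W(G(P))) = 1/4515 + √(2 + (3 - 1*(-10))) = 1/4515 + √(2 + (3 + 10)) = 1/4515 + √(2 + 13) = 1/4515 + √15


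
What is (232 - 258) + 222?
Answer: 196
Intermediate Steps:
(232 - 258) + 222 = -26 + 222 = 196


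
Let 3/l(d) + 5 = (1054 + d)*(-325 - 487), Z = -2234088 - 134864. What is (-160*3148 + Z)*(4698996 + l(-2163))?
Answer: -12155427388330986312/900503 ≈ -1.3498e+13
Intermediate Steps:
Z = -2368952
l(d) = 3/(-855853 - 812*d) (l(d) = 3/(-5 + (1054 + d)*(-325 - 487)) = 3/(-5 + (1054 + d)*(-812)) = 3/(-5 + (-855848 - 812*d)) = 3/(-855853 - 812*d))
(-160*3148 + Z)*(4698996 + l(-2163)) = (-160*3148 - 2368952)*(4698996 - 3/(855853 + 812*(-2163))) = (-503680 - 2368952)*(4698996 - 3/(855853 - 1756356)) = -2872632*(4698996 - 3/(-900503)) = -2872632*(4698996 - 3*(-1/900503)) = -2872632*(4698996 + 3/900503) = -2872632*4231459994991/900503 = -12155427388330986312/900503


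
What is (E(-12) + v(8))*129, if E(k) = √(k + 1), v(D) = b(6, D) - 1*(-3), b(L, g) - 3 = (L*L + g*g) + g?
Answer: 14706 + 129*I*√11 ≈ 14706.0 + 427.84*I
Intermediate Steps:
b(L, g) = 3 + g + L² + g² (b(L, g) = 3 + ((L*L + g*g) + g) = 3 + ((L² + g²) + g) = 3 + (g + L² + g²) = 3 + g + L² + g²)
v(D) = 42 + D + D² (v(D) = (3 + D + 6² + D²) - 1*(-3) = (3 + D + 36 + D²) + 3 = (39 + D + D²) + 3 = 42 + D + D²)
E(k) = √(1 + k)
(E(-12) + v(8))*129 = (√(1 - 12) + (42 + 8 + 8²))*129 = (√(-11) + (42 + 8 + 64))*129 = (I*√11 + 114)*129 = (114 + I*√11)*129 = 14706 + 129*I*√11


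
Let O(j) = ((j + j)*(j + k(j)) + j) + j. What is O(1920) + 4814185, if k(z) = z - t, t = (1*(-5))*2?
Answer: 19602025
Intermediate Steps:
t = -10 (t = -5*2 = -10)
k(z) = 10 + z (k(z) = z - 1*(-10) = z + 10 = 10 + z)
O(j) = 2*j + 2*j*(10 + 2*j) (O(j) = ((j + j)*(j + (10 + j)) + j) + j = ((2*j)*(10 + 2*j) + j) + j = (2*j*(10 + 2*j) + j) + j = (j + 2*j*(10 + 2*j)) + j = 2*j + 2*j*(10 + 2*j))
O(1920) + 4814185 = 2*1920*(11 + 2*1920) + 4814185 = 2*1920*(11 + 3840) + 4814185 = 2*1920*3851 + 4814185 = 14787840 + 4814185 = 19602025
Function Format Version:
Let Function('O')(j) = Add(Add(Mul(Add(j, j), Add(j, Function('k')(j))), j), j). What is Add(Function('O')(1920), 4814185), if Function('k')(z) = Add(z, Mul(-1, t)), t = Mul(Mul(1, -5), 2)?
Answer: 19602025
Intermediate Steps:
t = -10 (t = Mul(-5, 2) = -10)
Function('k')(z) = Add(10, z) (Function('k')(z) = Add(z, Mul(-1, -10)) = Add(z, 10) = Add(10, z))
Function('O')(j) = Add(Mul(2, j), Mul(2, j, Add(10, Mul(2, j)))) (Function('O')(j) = Add(Add(Mul(Add(j, j), Add(j, Add(10, j))), j), j) = Add(Add(Mul(Mul(2, j), Add(10, Mul(2, j))), j), j) = Add(Add(Mul(2, j, Add(10, Mul(2, j))), j), j) = Add(Add(j, Mul(2, j, Add(10, Mul(2, j)))), j) = Add(Mul(2, j), Mul(2, j, Add(10, Mul(2, j)))))
Add(Function('O')(1920), 4814185) = Add(Mul(2, 1920, Add(11, Mul(2, 1920))), 4814185) = Add(Mul(2, 1920, Add(11, 3840)), 4814185) = Add(Mul(2, 1920, 3851), 4814185) = Add(14787840, 4814185) = 19602025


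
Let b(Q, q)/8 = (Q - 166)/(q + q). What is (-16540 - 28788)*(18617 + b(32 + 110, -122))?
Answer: -51478329680/61 ≈ -8.4391e+8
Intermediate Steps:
b(Q, q) = 4*(-166 + Q)/q (b(Q, q) = 8*((Q - 166)/(q + q)) = 8*((-166 + Q)/((2*q))) = 8*((-166 + Q)*(1/(2*q))) = 8*((-166 + Q)/(2*q)) = 4*(-166 + Q)/q)
(-16540 - 28788)*(18617 + b(32 + 110, -122)) = (-16540 - 28788)*(18617 + 4*(-166 + (32 + 110))/(-122)) = -45328*(18617 + 4*(-1/122)*(-166 + 142)) = -45328*(18617 + 4*(-1/122)*(-24)) = -45328*(18617 + 48/61) = -45328*1135685/61 = -51478329680/61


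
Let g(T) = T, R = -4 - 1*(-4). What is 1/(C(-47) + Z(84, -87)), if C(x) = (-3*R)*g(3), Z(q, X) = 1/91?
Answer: 91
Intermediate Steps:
R = 0 (R = -4 + 4 = 0)
Z(q, X) = 1/91
C(x) = 0 (C(x) = -3*0*3 = 0*3 = 0)
1/(C(-47) + Z(84, -87)) = 1/(0 + 1/91) = 1/(1/91) = 91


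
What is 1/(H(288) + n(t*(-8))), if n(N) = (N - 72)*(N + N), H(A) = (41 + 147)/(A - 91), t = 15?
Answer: 197/9077948 ≈ 2.1701e-5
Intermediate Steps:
H(A) = 188/(-91 + A)
n(N) = 2*N*(-72 + N) (n(N) = (-72 + N)*(2*N) = 2*N*(-72 + N))
1/(H(288) + n(t*(-8))) = 1/(188/(-91 + 288) + 2*(15*(-8))*(-72 + 15*(-8))) = 1/(188/197 + 2*(-120)*(-72 - 120)) = 1/(188*(1/197) + 2*(-120)*(-192)) = 1/(188/197 + 46080) = 1/(9077948/197) = 197/9077948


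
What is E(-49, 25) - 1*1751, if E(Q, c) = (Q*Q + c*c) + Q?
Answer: 1226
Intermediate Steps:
E(Q, c) = Q + Q² + c² (E(Q, c) = (Q² + c²) + Q = Q + Q² + c²)
E(-49, 25) - 1*1751 = (-49 + (-49)² + 25²) - 1*1751 = (-49 + 2401 + 625) - 1751 = 2977 - 1751 = 1226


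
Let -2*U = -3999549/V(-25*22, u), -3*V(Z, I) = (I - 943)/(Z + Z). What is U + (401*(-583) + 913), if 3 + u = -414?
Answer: -691595905/136 ≈ -5.0853e+6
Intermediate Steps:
u = -417 (u = -3 - 414 = -417)
V(Z, I) = -(-943 + I)/(6*Z) (V(Z, I) = -(I - 943)/(3*(Z + Z)) = -(-943 + I)/(3*(2*Z)) = -(-943 + I)*1/(2*Z)/3 = -(-943 + I)/(6*Z))
U = -659925585/136 (U = -(-3999549)/(2*((943 - 1*(-417))/(6*((-25*22))))) = -(-3999549)/(2*((⅙)*(943 + 417)/(-550))) = -(-3999549)/(2*((⅙)*(-1/550)*1360)) = -(-3999549)/(2*(-68/165)) = -(-3999549)*(-165)/(2*68) = -½*659925585/68 = -659925585/136 ≈ -4.8524e+6)
U + (401*(-583) + 913) = -659925585/136 + (401*(-583) + 913) = -659925585/136 + (-233783 + 913) = -659925585/136 - 232870 = -691595905/136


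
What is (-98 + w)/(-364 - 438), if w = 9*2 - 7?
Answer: 87/802 ≈ 0.10848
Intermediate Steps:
w = 11 (w = 18 - 7 = 11)
(-98 + w)/(-364 - 438) = (-98 + 11)/(-364 - 438) = -87/(-802) = -87*(-1/802) = 87/802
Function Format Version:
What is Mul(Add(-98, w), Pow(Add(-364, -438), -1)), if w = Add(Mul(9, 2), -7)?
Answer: Rational(87, 802) ≈ 0.10848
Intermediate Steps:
w = 11 (w = Add(18, -7) = 11)
Mul(Add(-98, w), Pow(Add(-364, -438), -1)) = Mul(Add(-98, 11), Pow(Add(-364, -438), -1)) = Mul(-87, Pow(-802, -1)) = Mul(-87, Rational(-1, 802)) = Rational(87, 802)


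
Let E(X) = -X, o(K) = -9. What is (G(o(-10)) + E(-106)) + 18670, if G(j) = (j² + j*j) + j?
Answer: 18929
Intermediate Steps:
G(j) = j + 2*j² (G(j) = (j² + j²) + j = 2*j² + j = j + 2*j²)
(G(o(-10)) + E(-106)) + 18670 = (-9*(1 + 2*(-9)) - 1*(-106)) + 18670 = (-9*(1 - 18) + 106) + 18670 = (-9*(-17) + 106) + 18670 = (153 + 106) + 18670 = 259 + 18670 = 18929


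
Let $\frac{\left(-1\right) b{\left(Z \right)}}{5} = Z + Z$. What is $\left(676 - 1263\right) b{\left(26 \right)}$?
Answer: $152620$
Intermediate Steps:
$b{\left(Z \right)} = - 10 Z$ ($b{\left(Z \right)} = - 5 \left(Z + Z\right) = - 5 \cdot 2 Z = - 10 Z$)
$\left(676 - 1263\right) b{\left(26 \right)} = \left(676 - 1263\right) \left(\left(-10\right) 26\right) = \left(-587\right) \left(-260\right) = 152620$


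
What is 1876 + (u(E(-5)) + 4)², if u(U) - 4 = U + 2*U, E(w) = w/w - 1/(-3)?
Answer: 2020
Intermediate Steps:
E(w) = 4/3 (E(w) = 1 - 1*(-⅓) = 1 + ⅓ = 4/3)
u(U) = 4 + 3*U (u(U) = 4 + (U + 2*U) = 4 + 3*U)
1876 + (u(E(-5)) + 4)² = 1876 + ((4 + 3*(4/3)) + 4)² = 1876 + ((4 + 4) + 4)² = 1876 + (8 + 4)² = 1876 + 12² = 1876 + 144 = 2020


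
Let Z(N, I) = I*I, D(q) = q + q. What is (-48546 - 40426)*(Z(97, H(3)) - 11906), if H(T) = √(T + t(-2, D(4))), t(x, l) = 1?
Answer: 1058944744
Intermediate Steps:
D(q) = 2*q
H(T) = √(1 + T) (H(T) = √(T + 1) = √(1 + T))
Z(N, I) = I²
(-48546 - 40426)*(Z(97, H(3)) - 11906) = (-48546 - 40426)*((√(1 + 3))² - 11906) = -88972*((√4)² - 11906) = -88972*(2² - 11906) = -88972*(4 - 11906) = -88972*(-11902) = 1058944744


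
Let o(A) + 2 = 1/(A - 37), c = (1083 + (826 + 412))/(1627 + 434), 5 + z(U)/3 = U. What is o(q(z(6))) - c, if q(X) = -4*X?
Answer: -317768/100989 ≈ -3.1466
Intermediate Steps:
z(U) = -15 + 3*U
c = 2321/2061 (c = (1083 + 1238)/2061 = 2321*(1/2061) = 2321/2061 ≈ 1.1262)
o(A) = -2 + 1/(-37 + A) (o(A) = -2 + 1/(A - 37) = -2 + 1/(-37 + A))
o(q(z(6))) - c = (75 - (-8)*(-15 + 3*6))/(-37 - 4*(-15 + 3*6)) - 1*2321/2061 = (75 - (-8)*(-15 + 18))/(-37 - 4*(-15 + 18)) - 2321/2061 = (75 - (-8)*3)/(-37 - 4*3) - 2321/2061 = (75 - 2*(-12))/(-37 - 12) - 2321/2061 = (75 + 24)/(-49) - 2321/2061 = -1/49*99 - 2321/2061 = -99/49 - 2321/2061 = -317768/100989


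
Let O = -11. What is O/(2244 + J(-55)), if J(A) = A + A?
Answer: -1/194 ≈ -0.0051546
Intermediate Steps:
J(A) = 2*A
O/(2244 + J(-55)) = -11/(2244 + 2*(-55)) = -11/(2244 - 110) = -11/2134 = -11*1/2134 = -1/194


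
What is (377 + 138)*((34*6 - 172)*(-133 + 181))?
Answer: 791040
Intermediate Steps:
(377 + 138)*((34*6 - 172)*(-133 + 181)) = 515*((204 - 172)*48) = 515*(32*48) = 515*1536 = 791040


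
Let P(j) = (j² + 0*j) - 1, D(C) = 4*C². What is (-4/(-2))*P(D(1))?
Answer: 30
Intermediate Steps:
P(j) = -1 + j² (P(j) = (j² + 0) - 1 = j² - 1 = -1 + j²)
(-4/(-2))*P(D(1)) = (-4/(-2))*(-1 + (4*1²)²) = (-½*(-4))*(-1 + (4*1)²) = 2*(-1 + 4²) = 2*(-1 + 16) = 2*15 = 30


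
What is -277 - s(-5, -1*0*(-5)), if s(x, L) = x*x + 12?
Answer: -314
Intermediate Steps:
s(x, L) = 12 + x**2 (s(x, L) = x**2 + 12 = 12 + x**2)
-277 - s(-5, -1*0*(-5)) = -277 - (12 + (-5)**2) = -277 - (12 + 25) = -277 - 1*37 = -277 - 37 = -314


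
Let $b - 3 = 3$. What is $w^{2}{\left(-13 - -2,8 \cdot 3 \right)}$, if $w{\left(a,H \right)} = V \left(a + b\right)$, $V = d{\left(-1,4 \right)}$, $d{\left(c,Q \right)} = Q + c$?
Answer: $225$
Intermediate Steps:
$V = 3$ ($V = 4 - 1 = 3$)
$b = 6$ ($b = 3 + 3 = 6$)
$w{\left(a,H \right)} = 18 + 3 a$ ($w{\left(a,H \right)} = 3 \left(a + 6\right) = 3 \left(6 + a\right) = 18 + 3 a$)
$w^{2}{\left(-13 - -2,8 \cdot 3 \right)} = \left(18 + 3 \left(-13 - -2\right)\right)^{2} = \left(18 + 3 \left(-13 + 2\right)\right)^{2} = \left(18 + 3 \left(-11\right)\right)^{2} = \left(18 - 33\right)^{2} = \left(-15\right)^{2} = 225$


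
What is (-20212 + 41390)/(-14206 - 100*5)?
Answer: -10589/7353 ≈ -1.4401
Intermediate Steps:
(-20212 + 41390)/(-14206 - 100*5) = 21178/(-14206 - 500) = 21178/(-14706) = 21178*(-1/14706) = -10589/7353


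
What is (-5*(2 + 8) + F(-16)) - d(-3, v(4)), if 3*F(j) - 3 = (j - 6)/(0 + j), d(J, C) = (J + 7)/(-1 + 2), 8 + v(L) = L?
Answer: -1261/24 ≈ -52.542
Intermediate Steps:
v(L) = -8 + L
d(J, C) = 7 + J (d(J, C) = (7 + J)/1 = (7 + J)*1 = 7 + J)
F(j) = 1 + (-6 + j)/(3*j) (F(j) = 1 + ((j - 6)/(0 + j))/3 = 1 + ((-6 + j)/j)/3 = 1 + (-6 + j)/(3*j))
(-5*(2 + 8) + F(-16)) - d(-3, v(4)) = (-5*(2 + 8) + (4/3 - 2/(-16))) - (7 - 3) = (-5*10 + (4/3 - 2*(-1/16))) - 1*4 = (-50 + (4/3 + ⅛)) - 4 = (-50 + 35/24) - 4 = -1165/24 - 4 = -1261/24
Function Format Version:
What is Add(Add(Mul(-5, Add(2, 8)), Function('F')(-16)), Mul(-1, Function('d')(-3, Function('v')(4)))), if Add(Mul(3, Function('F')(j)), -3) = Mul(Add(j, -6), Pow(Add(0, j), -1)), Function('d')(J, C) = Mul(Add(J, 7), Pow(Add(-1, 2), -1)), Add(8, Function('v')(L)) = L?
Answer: Rational(-1261, 24) ≈ -52.542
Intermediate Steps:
Function('v')(L) = Add(-8, L)
Function('d')(J, C) = Add(7, J) (Function('d')(J, C) = Mul(Add(7, J), Pow(1, -1)) = Mul(Add(7, J), 1) = Add(7, J))
Function('F')(j) = Add(1, Mul(Rational(1, 3), Pow(j, -1), Add(-6, j))) (Function('F')(j) = Add(1, Mul(Rational(1, 3), Mul(Add(j, -6), Pow(Add(0, j), -1)))) = Add(1, Mul(Rational(1, 3), Mul(Add(-6, j), Pow(j, -1)))) = Add(1, Mul(Rational(1, 3), Mul(Pow(j, -1), Add(-6, j)))) = Add(1, Mul(Rational(1, 3), Pow(j, -1), Add(-6, j))))
Add(Add(Mul(-5, Add(2, 8)), Function('F')(-16)), Mul(-1, Function('d')(-3, Function('v')(4)))) = Add(Add(Mul(-5, Add(2, 8)), Add(Rational(4, 3), Mul(-2, Pow(-16, -1)))), Mul(-1, Add(7, -3))) = Add(Add(Mul(-5, 10), Add(Rational(4, 3), Mul(-2, Rational(-1, 16)))), Mul(-1, 4)) = Add(Add(-50, Add(Rational(4, 3), Rational(1, 8))), -4) = Add(Add(-50, Rational(35, 24)), -4) = Add(Rational(-1165, 24), -4) = Rational(-1261, 24)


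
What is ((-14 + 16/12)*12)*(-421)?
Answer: 63992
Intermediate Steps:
((-14 + 16/12)*12)*(-421) = ((-14 + 16*(1/12))*12)*(-421) = ((-14 + 4/3)*12)*(-421) = -38/3*12*(-421) = -152*(-421) = 63992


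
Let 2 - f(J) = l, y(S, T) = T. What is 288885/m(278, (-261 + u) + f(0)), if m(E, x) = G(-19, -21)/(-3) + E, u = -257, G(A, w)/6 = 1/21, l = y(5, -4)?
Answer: 6066585/5836 ≈ 1039.5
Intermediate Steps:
l = -4
G(A, w) = 2/7 (G(A, w) = 6/21 = 6*(1/21) = 2/7)
f(J) = 6 (f(J) = 2 - 1*(-4) = 2 + 4 = 6)
m(E, x) = -2/21 + E (m(E, x) = (2/7)/(-3) + E = (2/7)*(-⅓) + E = -2/21 + E)
288885/m(278, (-261 + u) + f(0)) = 288885/(-2/21 + 278) = 288885/(5836/21) = 288885*(21/5836) = 6066585/5836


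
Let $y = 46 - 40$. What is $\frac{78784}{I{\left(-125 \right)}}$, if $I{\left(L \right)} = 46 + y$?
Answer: $\frac{19696}{13} \approx 1515.1$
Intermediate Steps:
$y = 6$ ($y = 46 - 40 = 6$)
$I{\left(L \right)} = 52$ ($I{\left(L \right)} = 46 + 6 = 52$)
$\frac{78784}{I{\left(-125 \right)}} = \frac{78784}{52} = 78784 \cdot \frac{1}{52} = \frac{19696}{13}$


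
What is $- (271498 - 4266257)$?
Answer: $3994759$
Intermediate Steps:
$- (271498 - 4266257) = \left(-1\right) \left(-3994759\right) = 3994759$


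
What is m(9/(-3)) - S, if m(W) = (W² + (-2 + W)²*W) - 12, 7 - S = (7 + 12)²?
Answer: 276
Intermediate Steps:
S = -354 (S = 7 - (7 + 12)² = 7 - 1*19² = 7 - 1*361 = 7 - 361 = -354)
m(W) = -12 + W² + W*(-2 + W)² (m(W) = (W² + W*(-2 + W)²) - 12 = -12 + W² + W*(-2 + W)²)
m(9/(-3)) - S = (-12 + (9/(-3))² + (9/(-3))*(-2 + 9/(-3))²) - 1*(-354) = (-12 + (9*(-⅓))² + (9*(-⅓))*(-2 + 9*(-⅓))²) + 354 = (-12 + (-3)² - 3*(-2 - 3)²) + 354 = (-12 + 9 - 3*(-5)²) + 354 = (-12 + 9 - 3*25) + 354 = (-12 + 9 - 75) + 354 = -78 + 354 = 276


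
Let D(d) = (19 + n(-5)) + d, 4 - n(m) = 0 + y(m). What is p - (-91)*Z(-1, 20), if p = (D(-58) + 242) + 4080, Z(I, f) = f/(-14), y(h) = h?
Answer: 4162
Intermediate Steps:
Z(I, f) = -f/14 (Z(I, f) = f*(-1/14) = -f/14)
n(m) = 4 - m (n(m) = 4 - (0 + m) = 4 - m)
D(d) = 28 + d (D(d) = (19 + (4 - 1*(-5))) + d = (19 + (4 + 5)) + d = (19 + 9) + d = 28 + d)
p = 4292 (p = ((28 - 58) + 242) + 4080 = (-30 + 242) + 4080 = 212 + 4080 = 4292)
p - (-91)*Z(-1, 20) = 4292 - (-91)*(-1/14*20) = 4292 - (-91)*(-10)/7 = 4292 - 1*130 = 4292 - 130 = 4162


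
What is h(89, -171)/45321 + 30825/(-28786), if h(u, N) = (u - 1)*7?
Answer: -1379287649/1304610306 ≈ -1.0572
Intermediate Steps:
h(u, N) = -7 + 7*u (h(u, N) = (-1 + u)*7 = -7 + 7*u)
h(89, -171)/45321 + 30825/(-28786) = (-7 + 7*89)/45321 + 30825/(-28786) = (-7 + 623)*(1/45321) + 30825*(-1/28786) = 616*(1/45321) - 30825/28786 = 616/45321 - 30825/28786 = -1379287649/1304610306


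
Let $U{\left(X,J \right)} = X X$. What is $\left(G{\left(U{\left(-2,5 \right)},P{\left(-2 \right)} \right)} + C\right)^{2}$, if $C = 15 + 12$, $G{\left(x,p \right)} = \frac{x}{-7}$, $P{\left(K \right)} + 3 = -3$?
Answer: $\frac{34225}{49} \approx 698.47$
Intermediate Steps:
$U{\left(X,J \right)} = X^{2}$
$P{\left(K \right)} = -6$ ($P{\left(K \right)} = -3 - 3 = -6$)
$G{\left(x,p \right)} = - \frac{x}{7}$ ($G{\left(x,p \right)} = x \left(- \frac{1}{7}\right) = - \frac{x}{7}$)
$C = 27$
$\left(G{\left(U{\left(-2,5 \right)},P{\left(-2 \right)} \right)} + C\right)^{2} = \left(- \frac{\left(-2\right)^{2}}{7} + 27\right)^{2} = \left(\left(- \frac{1}{7}\right) 4 + 27\right)^{2} = \left(- \frac{4}{7} + 27\right)^{2} = \left(\frac{185}{7}\right)^{2} = \frac{34225}{49}$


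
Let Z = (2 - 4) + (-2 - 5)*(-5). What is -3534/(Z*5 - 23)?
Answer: -1767/71 ≈ -24.887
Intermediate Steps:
Z = 33 (Z = -2 - 7*(-5) = -2 + 35 = 33)
-3534/(Z*5 - 23) = -3534/(33*5 - 23) = -3534/(165 - 23) = -3534/142 = -3534*1/142 = -1767/71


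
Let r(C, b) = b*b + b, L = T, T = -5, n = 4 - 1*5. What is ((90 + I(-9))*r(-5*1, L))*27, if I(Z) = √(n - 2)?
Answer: 48600 + 540*I*√3 ≈ 48600.0 + 935.31*I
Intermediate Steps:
n = -1 (n = 4 - 5 = -1)
I(Z) = I*√3 (I(Z) = √(-1 - 2) = √(-3) = I*√3)
L = -5
r(C, b) = b + b² (r(C, b) = b² + b = b + b²)
((90 + I(-9))*r(-5*1, L))*27 = ((90 + I*√3)*(-5*(1 - 5)))*27 = ((90 + I*√3)*(-5*(-4)))*27 = ((90 + I*√3)*20)*27 = (1800 + 20*I*√3)*27 = 48600 + 540*I*√3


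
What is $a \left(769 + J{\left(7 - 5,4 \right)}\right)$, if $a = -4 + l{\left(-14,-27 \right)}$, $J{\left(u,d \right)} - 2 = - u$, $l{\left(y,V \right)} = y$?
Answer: $-13842$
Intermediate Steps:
$J{\left(u,d \right)} = 2 - u$
$a = -18$ ($a = -4 - 14 = -18$)
$a \left(769 + J{\left(7 - 5,4 \right)}\right) = - 18 \left(769 + \left(2 - \left(7 - 5\right)\right)\right) = - 18 \left(769 + \left(2 - 2\right)\right) = - 18 \left(769 + 0\right) = \left(-18\right) 769 = -13842$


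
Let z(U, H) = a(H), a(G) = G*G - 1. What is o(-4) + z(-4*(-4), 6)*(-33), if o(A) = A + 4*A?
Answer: -1175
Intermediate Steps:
o(A) = 5*A
a(G) = -1 + G**2 (a(G) = G**2 - 1 = -1 + G**2)
z(U, H) = -1 + H**2
o(-4) + z(-4*(-4), 6)*(-33) = 5*(-4) + (-1 + 6**2)*(-33) = -20 + (-1 + 36)*(-33) = -20 + 35*(-33) = -20 - 1155 = -1175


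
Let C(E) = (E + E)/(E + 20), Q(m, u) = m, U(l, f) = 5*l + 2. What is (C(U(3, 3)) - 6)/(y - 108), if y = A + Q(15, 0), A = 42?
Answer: 188/1887 ≈ 0.099629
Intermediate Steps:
U(l, f) = 2 + 5*l
C(E) = 2*E/(20 + E) (C(E) = (2*E)/(20 + E) = 2*E/(20 + E))
y = 57 (y = 42 + 15 = 57)
(C(U(3, 3)) - 6)/(y - 108) = (2*(2 + 5*3)/(20 + (2 + 5*3)) - 6)/(57 - 108) = (2*(2 + 15)/(20 + (2 + 15)) - 6)/(-51) = (2*17/(20 + 17) - 6)*(-1/51) = (2*17/37 - 6)*(-1/51) = (2*17*(1/37) - 6)*(-1/51) = (34/37 - 6)*(-1/51) = -188/37*(-1/51) = 188/1887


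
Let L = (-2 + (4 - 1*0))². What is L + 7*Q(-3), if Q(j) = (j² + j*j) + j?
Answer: 109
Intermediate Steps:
L = 4 (L = (-2 + (4 + 0))² = (-2 + 4)² = 2² = 4)
Q(j) = j + 2*j² (Q(j) = (j² + j²) + j = 2*j² + j = j + 2*j²)
L + 7*Q(-3) = 4 + 7*(-3*(1 + 2*(-3))) = 4 + 7*(-3*(1 - 6)) = 4 + 7*(-3*(-5)) = 4 + 7*15 = 4 + 105 = 109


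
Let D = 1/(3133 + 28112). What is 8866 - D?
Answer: 277018169/31245 ≈ 8866.0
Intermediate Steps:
D = 1/31245 ≈ 3.2005e-5
8866 - D = 8866 - 1*1/31245 = 8866 - 1/31245 = 277018169/31245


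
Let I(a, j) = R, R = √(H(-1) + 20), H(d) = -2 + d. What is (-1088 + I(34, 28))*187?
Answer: -203456 + 187*√17 ≈ -2.0269e+5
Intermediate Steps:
R = √17 (R = √((-2 - 1) + 20) = √(-3 + 20) = √17 ≈ 4.1231)
I(a, j) = √17
(-1088 + I(34, 28))*187 = (-1088 + √17)*187 = -203456 + 187*√17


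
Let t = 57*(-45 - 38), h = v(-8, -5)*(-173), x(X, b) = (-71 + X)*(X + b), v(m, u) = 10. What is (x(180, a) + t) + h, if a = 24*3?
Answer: 21007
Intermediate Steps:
a = 72
h = -1730 (h = 10*(-173) = -1730)
t = -4731 (t = 57*(-83) = -4731)
(x(180, a) + t) + h = ((180² - 71*180 - 71*72 + 180*72) - 4731) - 1730 = ((32400 - 12780 - 5112 + 12960) - 4731) - 1730 = (27468 - 4731) - 1730 = 22737 - 1730 = 21007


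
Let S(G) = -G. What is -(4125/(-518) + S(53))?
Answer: 31579/518 ≈ 60.963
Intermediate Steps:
-(4125/(-518) + S(53)) = -(4125/(-518) - 1*53) = -(4125*(-1/518) - 53) = -(-4125/518 - 53) = -1*(-31579/518) = 31579/518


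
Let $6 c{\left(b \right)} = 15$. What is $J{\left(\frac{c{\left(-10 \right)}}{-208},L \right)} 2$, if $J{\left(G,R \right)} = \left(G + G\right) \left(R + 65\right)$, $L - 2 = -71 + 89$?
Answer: $- \frac{425}{104} \approx -4.0865$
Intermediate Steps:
$c{\left(b \right)} = \frac{5}{2}$ ($c{\left(b \right)} = \frac{1}{6} \cdot 15 = \frac{5}{2}$)
$L = 20$ ($L = 2 + \left(-71 + 89\right) = 2 + 18 = 20$)
$J{\left(G,R \right)} = 2 G \left(65 + R\right)$
$J{\left(\frac{c{\left(-10 \right)}}{-208},L \right)} 2 = 2 \frac{5}{2 \left(-208\right)} \left(65 + 20\right) 2 = 2 \cdot \frac{5}{2} \left(- \frac{1}{208}\right) 85 \cdot 2 = 2 \left(- \frac{5}{416}\right) 85 \cdot 2 = \left(- \frac{425}{208}\right) 2 = - \frac{425}{104}$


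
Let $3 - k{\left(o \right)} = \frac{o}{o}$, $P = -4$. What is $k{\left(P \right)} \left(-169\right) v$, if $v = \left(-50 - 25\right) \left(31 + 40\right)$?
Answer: $1799850$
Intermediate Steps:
$k{\left(o \right)} = 2$ ($k{\left(o \right)} = 3 - \frac{o}{o} = 3 - 1 = 2$)
$v = -5325$ ($v = \left(-75\right) 71 = -5325$)
$k{\left(P \right)} \left(-169\right) v = 2 \left(-169\right) \left(-5325\right) = \left(-338\right) \left(-5325\right) = 1799850$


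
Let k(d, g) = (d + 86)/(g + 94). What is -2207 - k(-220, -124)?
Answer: -33172/15 ≈ -2211.5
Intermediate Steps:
k(d, g) = (86 + d)/(94 + g)
-2207 - k(-220, -124) = -2207 - (86 - 220)/(94 - 124) = -2207 - (-134)/(-30) = -2207 - (-1)*(-134)/30 = -2207 - 1*67/15 = -2207 - 67/15 = -33172/15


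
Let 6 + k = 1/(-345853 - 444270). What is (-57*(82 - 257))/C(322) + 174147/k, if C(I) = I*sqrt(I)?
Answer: -137597550081/4740739 + 1425*sqrt(322)/14812 ≈ -29023.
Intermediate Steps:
k = -4740739/790123 (k = -6 + 1/(-345853 - 444270) = -6 + 1/(-790123) = -6 - 1/790123 = -4740739/790123 ≈ -6.0000)
C(I) = I**(3/2)
(-57*(82 - 257))/C(322) + 174147/k = (-57*(82 - 257))/(322**(3/2)) + 174147/(-4740739/790123) = (-57*(-175))/((322*sqrt(322))) + 174147*(-790123/4740739) = 9975*(sqrt(322)/103684) - 137597550081/4740739 = 1425*sqrt(322)/14812 - 137597550081/4740739 = -137597550081/4740739 + 1425*sqrt(322)/14812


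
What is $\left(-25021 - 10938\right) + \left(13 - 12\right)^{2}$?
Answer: $-35958$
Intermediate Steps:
$\left(-25021 - 10938\right) + \left(13 - 12\right)^{2} = -35959 + \left(13 - 12\right)^{2} = -35959 + 1^{2} = -35959 + 1 = -35958$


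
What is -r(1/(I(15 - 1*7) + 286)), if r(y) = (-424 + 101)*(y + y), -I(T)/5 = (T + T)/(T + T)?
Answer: 646/281 ≈ 2.2989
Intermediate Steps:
I(T) = -5 (I(T) = -5*(T + T)/(T + T) = -5*2*T/(2*T) = -5*2*T*1/(2*T) = -5*1 = -5)
r(y) = -646*y
-r(1/(I(15 - 1*7) + 286)) = -(-646)/(-5 + 286) = -(-646)/281 = -1*(-646/281) = 646/281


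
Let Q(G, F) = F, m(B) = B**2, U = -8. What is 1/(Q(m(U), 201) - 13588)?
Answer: -1/13387 ≈ -7.4699e-5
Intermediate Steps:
1/(Q(m(U), 201) - 13588) = 1/(201 - 13588) = 1/(-13387) = -1/13387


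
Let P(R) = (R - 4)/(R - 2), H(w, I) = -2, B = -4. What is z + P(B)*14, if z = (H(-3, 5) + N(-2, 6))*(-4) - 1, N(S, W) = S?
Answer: 101/3 ≈ 33.667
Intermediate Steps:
P(R) = (-4 + R)/(-2 + R)
z = 15 (z = (-2 - 2)*(-4) - 1 = -4*(-4) - 1 = 16 - 1 = 15)
z + P(B)*14 = 15 + ((-4 - 4)/(-2 - 4))*14 = 15 + (-8/(-6))*14 = 15 - ⅙*(-8)*14 = 15 + (4/3)*14 = 15 + 56/3 = 101/3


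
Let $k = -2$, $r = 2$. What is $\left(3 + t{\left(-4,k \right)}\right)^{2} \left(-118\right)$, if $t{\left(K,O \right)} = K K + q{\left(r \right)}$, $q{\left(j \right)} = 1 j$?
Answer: $-52038$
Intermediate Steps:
$q{\left(j \right)} = j$
$t{\left(K,O \right)} = 2 + K^{2}$ ($t{\left(K,O \right)} = K K + 2 = K^{2} + 2 = 2 + K^{2}$)
$\left(3 + t{\left(-4,k \right)}\right)^{2} \left(-118\right) = \left(3 + \left(2 + \left(-4\right)^{2}\right)\right)^{2} \left(-118\right) = \left(3 + \left(2 + 16\right)\right)^{2} \left(-118\right) = \left(3 + 18\right)^{2} \left(-118\right) = 21^{2} \left(-118\right) = 441 \left(-118\right) = -52038$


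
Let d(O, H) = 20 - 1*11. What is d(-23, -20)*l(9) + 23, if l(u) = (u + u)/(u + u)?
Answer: 32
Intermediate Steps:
d(O, H) = 9 (d(O, H) = 20 - 11 = 9)
l(u) = 1 (l(u) = (2*u)/((2*u)) = (2*u)*(1/(2*u)) = 1)
d(-23, -20)*l(9) + 23 = 9*1 + 23 = 9 + 23 = 32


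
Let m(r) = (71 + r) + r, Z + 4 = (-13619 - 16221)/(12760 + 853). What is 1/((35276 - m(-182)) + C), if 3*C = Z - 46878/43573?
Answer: 1779477747/63289932977513 ≈ 2.8116e-5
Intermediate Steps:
Z = -84292/13613 (Z = -4 + (-13619 - 16221)/(12760 + 853) = -4 - 29840/13613 = -84292/13613 ≈ -6.1920)
m(r) = 71 + 2*r
C = -4311005530/1779477747 (C = (-84292/13613 - 46878/43573)/3 = (⅓)*(-4311005530/593159249) = -4311005530/1779477747 ≈ -2.4226)
1/((35276 - m(-182)) + C) = 1/((35276 - (71 + 2*(-182))) - 4311005530/1779477747) = 1/((35276 - (71 - 364)) - 4311005530/1779477747) = 1/((35276 - 1*(-293)) - 4311005530/1779477747) = 1/((35276 + 293) - 4311005530/1779477747) = 1/(35569 - 4311005530/1779477747) = 1/(63289932977513/1779477747) = 1779477747/63289932977513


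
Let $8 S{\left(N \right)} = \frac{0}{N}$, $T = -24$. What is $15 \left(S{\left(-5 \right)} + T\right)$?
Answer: $-360$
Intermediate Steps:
$S{\left(N \right)} = 0$ ($S{\left(N \right)} = \frac{0 \frac{1}{N}}{8} = \frac{1}{8} \cdot 0 = 0$)
$15 \left(S{\left(-5 \right)} + T\right) = 15 \left(0 - 24\right) = 15 \left(-24\right) = -360$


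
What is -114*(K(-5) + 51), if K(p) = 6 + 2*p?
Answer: -5358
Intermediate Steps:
-114*(K(-5) + 51) = -114*((6 + 2*(-5)) + 51) = -114*((6 - 10) + 51) = -114*(-4 + 51) = -114*47 = -5358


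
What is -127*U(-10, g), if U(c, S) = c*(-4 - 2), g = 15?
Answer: -7620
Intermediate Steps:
U(c, S) = -6*c (U(c, S) = c*(-6) = -6*c)
-127*U(-10, g) = -(-762)*(-10) = -127*60 = -7620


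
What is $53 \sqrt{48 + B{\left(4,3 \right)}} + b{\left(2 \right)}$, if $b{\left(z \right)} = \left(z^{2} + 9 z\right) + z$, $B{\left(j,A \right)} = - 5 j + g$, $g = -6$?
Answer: $24 + 53 \sqrt{22} \approx 272.59$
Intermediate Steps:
$B{\left(j,A \right)} = -6 - 5 j$ ($B{\left(j,A \right)} = - 5 j - 6 = -6 - 5 j$)
$b{\left(z \right)} = z^{2} + 10 z$
$53 \sqrt{48 + B{\left(4,3 \right)}} + b{\left(2 \right)} = 53 \sqrt{48 - 26} + 2 \left(10 + 2\right) = 53 \sqrt{48 - 26} + 2 \cdot 12 = 53 \sqrt{48 - 26} + 24 = 53 \sqrt{22} + 24 = 24 + 53 \sqrt{22}$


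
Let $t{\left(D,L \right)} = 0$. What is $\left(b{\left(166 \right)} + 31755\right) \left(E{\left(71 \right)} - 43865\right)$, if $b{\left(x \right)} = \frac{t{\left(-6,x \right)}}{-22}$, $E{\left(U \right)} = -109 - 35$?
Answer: $-1397505795$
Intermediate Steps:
$E{\left(U \right)} = -144$ ($E{\left(U \right)} = -109 - 35 = -144$)
$b{\left(x \right)} = 0$ ($b{\left(x \right)} = \frac{0}{-22} = 0 \left(- \frac{1}{22}\right) = 0$)
$\left(b{\left(166 \right)} + 31755\right) \left(E{\left(71 \right)} - 43865\right) = \left(0 + 31755\right) \left(-144 - 43865\right) = 31755 \left(-44009\right) = -1397505795$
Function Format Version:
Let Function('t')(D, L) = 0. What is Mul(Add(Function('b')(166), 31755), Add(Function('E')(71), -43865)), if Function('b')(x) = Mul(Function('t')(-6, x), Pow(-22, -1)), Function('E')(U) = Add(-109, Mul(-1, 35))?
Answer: -1397505795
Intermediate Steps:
Function('E')(U) = -144 (Function('E')(U) = Add(-109, -35) = -144)
Function('b')(x) = 0 (Function('b')(x) = Mul(0, Pow(-22, -1)) = Mul(0, Rational(-1, 22)) = 0)
Mul(Add(Function('b')(166), 31755), Add(Function('E')(71), -43865)) = Mul(Add(0, 31755), Add(-144, -43865)) = Mul(31755, -44009) = -1397505795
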